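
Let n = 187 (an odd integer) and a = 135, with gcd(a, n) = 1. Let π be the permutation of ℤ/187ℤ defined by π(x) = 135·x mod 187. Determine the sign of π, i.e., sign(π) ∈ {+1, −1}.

+1

Start at x=169: 169 → 1 → 135 → 86 → 16 → 103 → 67 → … (one orbit).
Cycle lengths of π_135 on ℤ/187ℤ: [10, 10, 10, 10, 10, 10, 10, 10, 10, 10, 10, 10, 10, 10, 10, 10, 5, 5, 2, 2, 2, 2, 2, 2, 2, 2, 1]; 27 cycles in total.
sign(π) = (−1)^{n − #cycles} = (−1)^{187−27} = (−1)^160 = +1.
The Jacobi symbol (135|187) = +1 (Zolotarev) agrees.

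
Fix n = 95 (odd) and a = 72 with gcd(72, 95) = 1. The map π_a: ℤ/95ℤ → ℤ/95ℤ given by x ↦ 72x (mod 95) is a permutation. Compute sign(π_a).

Trace 33: π^k(33) = [33, 1, 72, 54, 88, 66, 2] for k=0..6.
Decompose π into cycles: lengths [36, 36, 18, 4, 1] (5 cycles, including the fixed point 0).
sign(π) = (−1)^{n − #cycles} = (−1)^{95−5} = (−1)^90 = +1.

+1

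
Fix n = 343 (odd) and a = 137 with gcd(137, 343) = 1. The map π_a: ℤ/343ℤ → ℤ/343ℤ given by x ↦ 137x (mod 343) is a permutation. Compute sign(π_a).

+1

Orbit of 53 under x↦137x: [53, 58, 57, 263, 16, 134, 179]… (length divides ord_343(137)).
Cycle type of π: 147×2 + 21×2 + 3×2 + 1; total 7 cycles.
Σ(ℓ_i−1) = 343−7 = 336; sign = (−1)^336 = +1.
Zolotarev: (137|343) = +1, matching the cycle-count sign.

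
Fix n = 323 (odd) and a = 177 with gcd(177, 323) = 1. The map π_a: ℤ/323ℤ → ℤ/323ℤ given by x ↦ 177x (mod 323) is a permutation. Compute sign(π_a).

-1

Orbit of 234 under x↦177x: [234, 74, 178, 175, 290, 296, 66]… (length divides ord_323(177)).
6 cycles of lengths [144, 144, 16, 9, 9, 1].
n − c = 323 − 6 = 317; sign = (−1)^317 = -1.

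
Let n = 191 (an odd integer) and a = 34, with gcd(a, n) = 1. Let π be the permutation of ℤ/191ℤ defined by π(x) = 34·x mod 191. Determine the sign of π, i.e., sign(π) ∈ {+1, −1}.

Orbit of 97 under x↦34x: [97, 51, 15, 128, 150, 134, 163]… (length divides ord_191(34)).
π_34 has 3 disjoint cycles with lengths [95, 95, 1] on {0,…,190}.
sign(π) = (−1)^{n − #cycles} = (−1)^{191−3} = (−1)^188 = +1.

+1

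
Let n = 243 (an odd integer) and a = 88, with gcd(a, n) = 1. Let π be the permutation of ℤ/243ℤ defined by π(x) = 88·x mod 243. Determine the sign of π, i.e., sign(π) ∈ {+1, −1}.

+1

Orbit of 103 under x↦88x: [103, 73, 106, 94, 10, 151, 166]… (length divides ord_243(88)).
11 cycles of lengths [81, 81, 27, 27, 9, 9, 3, 3, 1, 1, 1].
Σ(ℓ_i−1) = 243−11 = 232; sign = (−1)^232 = +1.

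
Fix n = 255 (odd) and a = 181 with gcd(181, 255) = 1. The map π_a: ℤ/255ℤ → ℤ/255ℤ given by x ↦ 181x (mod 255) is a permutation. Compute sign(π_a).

Trace 166: π^k(166) = [166, 211, 196, 31, 1, 181, 121] for k=0..6.
30 cycles of lengths [16, 16, 16, 16, 16, 16, 16, 16, 16, 16, 16, 16, 16, 16, 16, 1, 1, 1, 1, 1, 1, 1, 1, 1, 1, 1, 1, 1, 1, 1].
30 cycles on 255: each ℓ→(−1)^(ℓ−1), product (−1)^225 = -1.

-1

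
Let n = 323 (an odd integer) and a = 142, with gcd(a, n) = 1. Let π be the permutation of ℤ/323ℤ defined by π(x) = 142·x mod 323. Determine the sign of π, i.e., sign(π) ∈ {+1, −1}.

Orbit of 245 under x↦142x: [245, 229, 218, 271, 45, 253, 73]… (length divides ord_323(142)).
6 cycles of lengths [144, 144, 16, 9, 9, 1].
323 − 6 = 317 transpositions; sign(π) = (−1)^317 = -1.
Via Zolotarev, sign(π_{142}) = (142|323) = -1.

-1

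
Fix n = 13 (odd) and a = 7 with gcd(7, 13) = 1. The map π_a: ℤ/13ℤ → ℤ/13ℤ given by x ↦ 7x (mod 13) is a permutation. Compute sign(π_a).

Start at x=11: 11 → 12 → 6 → 3 → 8 → 4 → 2 → … (one orbit).
π_7 has 2 disjoint cycles with lengths [12, 1] on {0,…,12}.
13 − 2 = 11 transpositions; sign(π) = (−1)^11 = -1.
Check: (7/13) = -1 by Zolotarev.

-1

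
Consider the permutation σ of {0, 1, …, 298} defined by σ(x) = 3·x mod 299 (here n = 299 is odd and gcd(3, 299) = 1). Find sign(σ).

Start at x=256: 256 → 170 → 211 → 35 → 105 → 16 → 48 → … (one orbit).
π_3 has 15 disjoint cycles with lengths [33, 33, 33, 33, 33, 33, 33, 33, 11, 11, 3, 3, 3, 3, 1] on {0,…,298}.
15 cycles on 299: each ℓ→(−1)^(ℓ−1), product (−1)^284 = +1.
(3|299)_J = +1 (Zolotarev's lemma cross-check).

+1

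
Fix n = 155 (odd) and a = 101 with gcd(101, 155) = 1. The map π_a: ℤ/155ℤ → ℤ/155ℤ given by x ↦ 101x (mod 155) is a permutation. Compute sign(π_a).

+1

Trace 16: π^k(16) = [16, 66, 1, 101, 126] for k=0..4.
Cycle type of π: 5×30 + 1×5; total 35 cycles.
35 cycles on 155: each ℓ→(−1)^(ℓ−1), product (−1)^120 = +1.
Zolotarev: (101|155) = +1, matching the cycle-count sign.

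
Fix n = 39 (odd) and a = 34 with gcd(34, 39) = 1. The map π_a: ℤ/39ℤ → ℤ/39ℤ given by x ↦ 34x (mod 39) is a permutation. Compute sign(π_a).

-1

Orbit of 34 under x↦34x: [34, 25, 31, 1]… (length divides ord_39(34)).
Cycle type of π: 4×9 + 1×3; total 12 cycles.
With 12 cycles on 39 points, sign = (−1)^{39−12} = -1.
The Jacobi symbol (34|39) = -1 (Zolotarev) agrees.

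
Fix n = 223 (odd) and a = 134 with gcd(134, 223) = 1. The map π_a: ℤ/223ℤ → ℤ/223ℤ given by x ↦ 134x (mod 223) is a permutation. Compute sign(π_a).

Start at x=120: 120 → 24 → 94 → 108 → 200 → 40 → 8 → … (one orbit).
Cycle type of π: 222 + 1; total 2 cycles.
223 − 2 = 221 transpositions; sign(π) = (−1)^221 = -1.
Via Zolotarev, sign(π_{134}) = (134|223) = -1.

-1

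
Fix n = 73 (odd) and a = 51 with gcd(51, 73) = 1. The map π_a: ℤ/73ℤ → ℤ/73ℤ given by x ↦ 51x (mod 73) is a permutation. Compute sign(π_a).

Orbit of 1 under x↦51x: [1, 51, 46, 10, 72, 22, 27]… (length divides ord_73(51)).
Cycle type of π: 8×9 + 1; total 10 cycles.
10 cycles on 73: each ℓ→(−1)^(ℓ−1), product (−1)^63 = -1.
Zolotarev: (51|73) = -1, matching the cycle-count sign.

-1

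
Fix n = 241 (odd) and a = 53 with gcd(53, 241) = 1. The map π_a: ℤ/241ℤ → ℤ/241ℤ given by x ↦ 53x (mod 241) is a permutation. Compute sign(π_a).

+1

Orbit of 226 under x↦53x: [226, 169, 40, 192, 54, 211, 97]… (length divides ord_241(53)).
Cycle lengths of π_53 on ℤ/241ℤ: [120, 120, 1]; 3 cycles in total.
241 − 3 = 238 transpositions; sign(π) = (−1)^238 = +1.
The Jacobi symbol (53|241) = +1 (Zolotarev) agrees.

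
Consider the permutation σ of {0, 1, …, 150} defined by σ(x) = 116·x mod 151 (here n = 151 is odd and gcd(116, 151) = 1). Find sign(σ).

+1

Orbit of 39 under x↦116x: [39, 145, 59, 49, 97, 78, 139]… (length divides ord_151(116)).
Cycle lengths of π_116 on ℤ/151ℤ: [75, 75, 1]; 3 cycles in total.
151 − 3 = 148 transpositions; sign(π) = (−1)^148 = +1.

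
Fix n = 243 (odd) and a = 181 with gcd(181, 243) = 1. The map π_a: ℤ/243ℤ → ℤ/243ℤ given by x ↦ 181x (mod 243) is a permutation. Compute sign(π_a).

+1

Trace 217: π^k(217) = [217, 154, 172, 28, 208, 226, 82] for k=0..6.
Decompose π into cycles: lengths [27, 27, 27, 27, 27, 27, 9, 9, 9, 9, 9, 9, 3, 3, 3, 3, 3, 3, 1, 1, 1, 1, 1, 1, 1, 1, 1] (27 cycles, including the fixed point 0).
With 27 cycles on 243 points, sign = (−1)^{243−27} = +1.
Zolotarev: (181|243) = +1, matching the cycle-count sign.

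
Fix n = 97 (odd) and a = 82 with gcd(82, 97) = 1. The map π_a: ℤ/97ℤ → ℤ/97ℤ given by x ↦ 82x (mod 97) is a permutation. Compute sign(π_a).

Orbit of 4 under x↦82x: [4, 37, 27, 80, 61, 55, 48]… (length divides ord_97(82)).
2 cycles of lengths [96, 1].
2 cycles on 97: each ℓ→(−1)^(ℓ−1), product (−1)^95 = -1.
The Jacobi symbol (82|97) = -1 (Zolotarev) agrees.

-1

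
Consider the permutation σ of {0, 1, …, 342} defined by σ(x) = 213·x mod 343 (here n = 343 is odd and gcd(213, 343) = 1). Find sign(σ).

Orbit of 108 under x↦213x: [108, 23, 97, 81, 103, 330, 318]… (length divides ord_343(213)).
The orbit structure of x ↦ 213x mod 343: 4 orbits of sizes [294, 42, 6, 1].
Σ(ℓ_i−1) = 343−4 = 339; sign = (−1)^339 = -1.

-1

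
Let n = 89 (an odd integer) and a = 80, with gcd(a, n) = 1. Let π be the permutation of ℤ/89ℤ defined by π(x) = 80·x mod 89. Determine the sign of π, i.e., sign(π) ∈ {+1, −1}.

+1

Orbit of 81 under x↦80x: [81, 72, 64, 47, 22, 69, 2]… (length divides ord_89(80)).
Decompose π into cycles: lengths [44, 44, 1] (3 cycles, including the fixed point 0).
Σ(ℓ_i−1) = 89−3 = 86; sign = (−1)^86 = +1.
The Jacobi symbol (80|89) = +1 (Zolotarev) agrees.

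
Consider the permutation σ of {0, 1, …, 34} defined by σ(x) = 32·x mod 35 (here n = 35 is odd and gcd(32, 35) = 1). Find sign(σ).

Start at x=9: 9 → 8 → 11 → 2 → 29 → 18 → 16 → … (one orbit).
π_32 has 6 disjoint cycles with lengths [12, 12, 4, 3, 3, 1] on {0,…,34}.
n − c = 35 − 6 = 29; sign = (−1)^29 = -1.
Via Zolotarev, sign(π_{32}) = (32|35) = -1.

-1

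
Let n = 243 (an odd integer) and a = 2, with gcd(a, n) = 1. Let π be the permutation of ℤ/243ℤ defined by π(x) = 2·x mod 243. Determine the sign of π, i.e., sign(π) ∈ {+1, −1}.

Start at x=107: 107 → 214 → 185 → 127 → 11 → 22 → 44 → … (one orbit).
Decompose π into cycles: lengths [162, 54, 18, 6, 2, 1] (6 cycles, including the fixed point 0).
243 − 6 = 237 transpositions; sign(π) = (−1)^237 = -1.

-1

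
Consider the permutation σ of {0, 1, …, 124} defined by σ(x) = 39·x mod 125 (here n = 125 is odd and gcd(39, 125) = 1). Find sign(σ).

Orbit of 94 under x↦39x: [94, 41, 99, 111, 79, 81, 34]… (length divides ord_125(39)).
π_39 has 7 disjoint cycles with lengths [50, 50, 10, 10, 2, 2, 1] on {0,…,124}.
sign(π) = (−1)^{n − #cycles} = (−1)^{125−7} = (−1)^118 = +1.
(39|125)_J = +1 (Zolotarev's lemma cross-check).

+1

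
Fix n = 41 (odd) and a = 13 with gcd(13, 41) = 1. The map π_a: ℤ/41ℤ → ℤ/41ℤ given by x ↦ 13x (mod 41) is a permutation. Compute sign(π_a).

Trace 35: π^k(35) = [35, 4, 11, 20, 14, 18, 29] for k=0..6.
π_13 has 2 disjoint cycles with lengths [40, 1] on {0,…,40}.
Σ(ℓ_i−1) = 41−2 = 39; sign = (−1)^39 = -1.
Via Zolotarev, sign(π_{13}) = (13|41) = -1.

-1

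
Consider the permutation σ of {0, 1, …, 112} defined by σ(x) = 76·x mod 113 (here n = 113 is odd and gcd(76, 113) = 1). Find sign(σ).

-1

Start at x=62: 62 → 79 → 15 → 10 → 82 → 17 → 49 → … (one orbit).
The orbit structure of x ↦ 76x mod 113: 2 orbits of sizes [112, 1].
2 cycles on 113: each ℓ→(−1)^(ℓ−1), product (−1)^111 = -1.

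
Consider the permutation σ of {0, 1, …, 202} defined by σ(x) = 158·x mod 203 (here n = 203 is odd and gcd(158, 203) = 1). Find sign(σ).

+1

Orbit of 71 under x↦158x: [71, 53, 51, 141, 151, 107, 57]… (length divides ord_203(158)).
Cycle lengths of π_158 on ℤ/203ℤ: [42, 42, 42, 42, 14, 14, 3, 3, 1]; 9 cycles in total.
sign(π) = (−1)^{n − #cycles} = (−1)^{203−9} = (−1)^194 = +1.
Zolotarev: (158|203) = +1, matching the cycle-count sign.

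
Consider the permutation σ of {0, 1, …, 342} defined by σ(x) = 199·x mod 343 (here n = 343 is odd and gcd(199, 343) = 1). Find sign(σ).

Trace 10: π^k(10) = [10, 275, 188, 25, 173, 127, 234] for k=0..6.
Decompose π into cycles: lengths [294, 42, 6, 1] (4 cycles, including the fixed point 0).
With 4 cycles on 343 points, sign = (−1)^{343−4} = -1.

-1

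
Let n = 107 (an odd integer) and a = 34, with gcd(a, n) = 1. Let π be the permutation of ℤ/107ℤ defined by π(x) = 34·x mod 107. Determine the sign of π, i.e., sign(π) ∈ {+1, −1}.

+1

Orbit of 42 under x↦34x: [42, 37, 81, 79, 11, 53, 90]… (length divides ord_107(34)).
The orbit structure of x ↦ 34x mod 107: 3 orbits of sizes [53, 53, 1].
Σ(ℓ_i−1) = 107−3 = 104; sign = (−1)^104 = +1.
(34|107)_J = +1 (Zolotarev's lemma cross-check).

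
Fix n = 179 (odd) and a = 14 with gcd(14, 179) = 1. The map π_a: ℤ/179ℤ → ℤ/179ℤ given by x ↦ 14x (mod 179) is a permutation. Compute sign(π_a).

Trace 116: π^k(116) = [116, 13, 3, 42, 51, 177, 151] for k=0..6.
Decompose π into cycles: lengths [89, 89, 1] (3 cycles, including the fixed point 0).
179 − 3 = 176 transpositions; sign(π) = (−1)^176 = +1.
(14|179)_J = +1 (Zolotarev's lemma cross-check).

+1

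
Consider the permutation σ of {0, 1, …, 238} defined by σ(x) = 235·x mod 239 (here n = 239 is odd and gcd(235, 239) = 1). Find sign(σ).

-1

Start at x=116: 116 → 14 → 183 → 224 → 60 → 238 → 4 → … (one orbit).
Cycle type of π: 238 + 1; total 2 cycles.
sign(π) = (−1)^{n − #cycles} = (−1)^{239−2} = (−1)^237 = -1.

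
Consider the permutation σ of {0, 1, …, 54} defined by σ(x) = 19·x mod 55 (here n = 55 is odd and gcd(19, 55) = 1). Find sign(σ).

Start at x=16: 16 → 29 → 1 → 19 → 31 → 39 → 26 → … (one orbit).
π_19 has 8 disjoint cycles with lengths [10, 10, 10, 10, 10, 2, 2, 1] on {0,…,54}.
n − c = 55 − 8 = 47; sign = (−1)^47 = -1.

-1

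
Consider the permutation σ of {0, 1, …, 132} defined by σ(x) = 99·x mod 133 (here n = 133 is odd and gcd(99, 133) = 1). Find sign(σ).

+1

Orbit of 1 under x↦99x: [1, 99, 92, 64, 85, 36, 106]… (length divides ord_133(99)).
Cycle lengths of π_99 on ℤ/133ℤ: [9, 9, 9, 9, 9, 9, 9, 9, 9, 9, 9, 9, 9, 9, 1, 1, 1, 1, 1, 1, 1]; 21 cycles in total.
With 21 cycles on 133 points, sign = (−1)^{133−21} = +1.
(99|133)_J = +1 (Zolotarev's lemma cross-check).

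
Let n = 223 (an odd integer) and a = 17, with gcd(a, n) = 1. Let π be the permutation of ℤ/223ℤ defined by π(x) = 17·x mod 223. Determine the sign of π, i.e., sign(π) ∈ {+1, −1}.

+1

Start at x=112: 112 → 120 → 33 → 115 → 171 → 8 → 136 → … (one orbit).
The orbit structure of x ↦ 17x mod 223: 7 orbits of sizes [37, 37, 37, 37, 37, 37, 1].
n − c = 223 − 7 = 216; sign = (−1)^216 = +1.
Via Zolotarev, sign(π_{17}) = (17|223) = +1.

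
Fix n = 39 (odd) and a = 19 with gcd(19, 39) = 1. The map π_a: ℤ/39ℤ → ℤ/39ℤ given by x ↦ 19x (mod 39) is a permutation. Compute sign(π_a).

-1

Orbit of 7 under x↦19x: [7, 16, 31, 4, 37, 1, 19]… (length divides ord_39(19)).
Decompose π into cycles: lengths [12, 12, 12, 1, 1, 1] (6 cycles, including the fixed point 0).
With 6 cycles on 39 points, sign = (−1)^{39−6} = -1.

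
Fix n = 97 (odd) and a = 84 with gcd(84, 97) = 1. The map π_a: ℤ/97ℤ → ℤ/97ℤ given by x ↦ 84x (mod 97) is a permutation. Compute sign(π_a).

-1

Start at x=59: 59 → 9 → 77 → 66 → 15 → 96 → 13 → … (one orbit).
The orbit structure of x ↦ 84x mod 97: 2 orbits of sizes [96, 1].
With 2 cycles on 97 points, sign = (−1)^{97−2} = -1.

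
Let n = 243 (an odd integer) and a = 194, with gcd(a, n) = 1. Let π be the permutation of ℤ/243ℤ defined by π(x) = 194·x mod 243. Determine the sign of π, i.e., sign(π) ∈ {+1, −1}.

-1

Trace 101: π^k(101) = [101, 154, 230, 151, 134, 238, 2] for k=0..6.
Decompose π into cycles: lengths [162, 54, 18, 6, 2, 1] (6 cycles, including the fixed point 0).
6 cycles on 243: each ℓ→(−1)^(ℓ−1), product (−1)^237 = -1.
Via Zolotarev, sign(π_{194}) = (194|243) = -1.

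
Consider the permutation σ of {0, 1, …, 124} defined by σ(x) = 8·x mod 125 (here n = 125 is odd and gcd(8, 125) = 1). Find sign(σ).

-1

Trace 21: π^k(21) = [21, 43, 94, 2, 16, 3, 24] for k=0..6.
The orbit structure of x ↦ 8x mod 125: 4 orbits of sizes [100, 20, 4, 1].
n − c = 125 − 4 = 121; sign = (−1)^121 = -1.
Check: (8/125) = -1 by Zolotarev.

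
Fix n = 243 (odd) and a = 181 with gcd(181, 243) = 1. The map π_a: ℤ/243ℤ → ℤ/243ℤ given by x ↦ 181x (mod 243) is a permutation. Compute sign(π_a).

+1

Orbit of 37 under x↦181x: [37, 136, 73, 91, 190, 127, 145]… (length divides ord_243(181)).
The orbit structure of x ↦ 181x mod 243: 27 orbits of sizes [27, 27, 27, 27, 27, 27, 9, 9, 9, 9, 9, 9, 3, 3, 3, 3, 3, 3, 1, 1, 1, 1, 1, 1, 1, 1, 1].
n − c = 243 − 27 = 216; sign = (−1)^216 = +1.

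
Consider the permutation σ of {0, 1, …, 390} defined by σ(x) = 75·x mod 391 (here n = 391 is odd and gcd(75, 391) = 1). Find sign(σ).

Trace 202: π^k(202) = [202, 292, 4, 300, 213, 335, 101] for k=0..6.
Cycle type of π: 176×2 + 16 + 11×2 + 1; total 6 cycles.
Σ(ℓ_i−1) = 391−6 = 385; sign = (−1)^385 = -1.

-1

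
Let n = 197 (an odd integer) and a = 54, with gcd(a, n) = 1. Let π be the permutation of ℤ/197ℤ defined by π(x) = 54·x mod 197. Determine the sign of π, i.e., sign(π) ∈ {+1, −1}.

+1

Trace 178: π^k(178) = [178, 156, 150, 23, 60, 88, 24] for k=0..6.
π_54 has 5 disjoint cycles with lengths [49, 49, 49, 49, 1] on {0,…,196}.
n − c = 197 − 5 = 192; sign = (−1)^192 = +1.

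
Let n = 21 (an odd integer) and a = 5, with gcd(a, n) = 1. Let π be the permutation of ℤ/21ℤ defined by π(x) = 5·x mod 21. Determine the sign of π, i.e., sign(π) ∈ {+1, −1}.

+1

Orbit of 20 under x↦5x: [20, 16, 17, 1, 5, 4]… (length divides ord_21(5)).
Decompose π into cycles: lengths [6, 6, 6, 2, 1] (5 cycles, including the fixed point 0).
With 5 cycles on 21 points, sign = (−1)^{21−5} = +1.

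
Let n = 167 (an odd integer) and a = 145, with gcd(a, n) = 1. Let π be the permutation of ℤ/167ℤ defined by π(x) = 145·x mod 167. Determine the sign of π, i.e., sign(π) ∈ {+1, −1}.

Orbit of 98 under x↦145x: [98, 15, 4, 79, 99, 160, 154]… (length divides ord_167(145)).
The orbit structure of x ↦ 145x mod 167: 2 orbits of sizes [166, 1].
n − c = 167 − 2 = 165; sign = (−1)^165 = -1.
(145|167)_J = -1 (Zolotarev's lemma cross-check).

-1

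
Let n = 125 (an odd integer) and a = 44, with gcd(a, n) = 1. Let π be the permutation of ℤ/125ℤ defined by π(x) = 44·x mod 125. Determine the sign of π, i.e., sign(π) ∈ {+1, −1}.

Start at x=86: 86 → 34 → 121 → 74 → 6 → 14 → 116 → … (one orbit).
Cycle type of π: 50×2 + 10×2 + 2×2 + 1; total 7 cycles.
7 cycles on 125: each ℓ→(−1)^(ℓ−1), product (−1)^118 = +1.

+1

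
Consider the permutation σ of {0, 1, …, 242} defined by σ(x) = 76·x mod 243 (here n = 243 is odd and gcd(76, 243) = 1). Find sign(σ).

+1

Trace 190: π^k(190) = [190, 103, 52, 64, 4, 61, 19] for k=0..6.
Cycle type of π: 81×2 + 27×2 + 9×2 + 3×2 + 1×3; total 11 cycles.
With 11 cycles on 243 points, sign = (−1)^{243−11} = +1.
Via Zolotarev, sign(π_{76}) = (76|243) = +1.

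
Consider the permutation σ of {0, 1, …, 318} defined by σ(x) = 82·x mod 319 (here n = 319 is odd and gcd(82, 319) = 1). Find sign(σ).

Orbit of 49 under x↦82x: [49, 190, 268, 284, 1, 82, 25]… (length divides ord_319(82)).
The orbit structure of x ↦ 82x mod 319: 15 orbits of sizes [35, 35, 35, 35, 35, 35, 35, 35, 7, 7, 7, 7, 5, 5, 1].
n − c = 319 − 15 = 304; sign = (−1)^304 = +1.

+1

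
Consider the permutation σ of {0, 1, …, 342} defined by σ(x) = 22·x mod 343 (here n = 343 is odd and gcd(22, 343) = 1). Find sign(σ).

+1

Start at x=246: 246 → 267 → 43 → 260 → 232 → 302 → 127 → … (one orbit).
Cycle type of π: 49×6 + 7×6 + 1×7; total 19 cycles.
Σ(ℓ_i−1) = 343−19 = 324; sign = (−1)^324 = +1.
Zolotarev: (22|343) = +1, matching the cycle-count sign.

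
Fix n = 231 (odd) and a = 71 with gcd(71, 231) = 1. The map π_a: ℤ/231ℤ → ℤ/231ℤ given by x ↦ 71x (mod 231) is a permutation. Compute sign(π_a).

Trace 1: π^k(1) = [1, 71, 190, 92, 64, 155, 148] for k=0..6.
The orbit structure of x ↦ 71x mod 231: 42 orbits of sizes [10, 10, 10, 10, 10, 10, 10, 10, 10, 10, 10, 10, 10, 10, 5, 5, 5, 5, 5, 5, 5, 5, 5, 5, 5, 5, 5, 5, 2, 2, 2, 2, 2, 2, 2, 1, 1, 1, 1, 1, 1, 1].
sign(π) = (−1)^{n − #cycles} = (−1)^{231−42} = (−1)^189 = -1.
Check: (71/231) = -1 by Zolotarev.

-1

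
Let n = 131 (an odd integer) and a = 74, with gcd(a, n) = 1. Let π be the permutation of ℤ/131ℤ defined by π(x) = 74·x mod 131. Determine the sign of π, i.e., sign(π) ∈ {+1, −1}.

+1

Start at x=53: 53 → 123 → 63 → 77 → 65 → 94 → 13 → … (one orbit).
π_74 has 3 disjoint cycles with lengths [65, 65, 1] on {0,…,130}.
With 3 cycles on 131 points, sign = (−1)^{131−3} = +1.
The Jacobi symbol (74|131) = +1 (Zolotarev) agrees.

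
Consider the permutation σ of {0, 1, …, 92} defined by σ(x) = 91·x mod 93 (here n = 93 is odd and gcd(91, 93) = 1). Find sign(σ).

-1

Start at x=91: 91 → 4 → 85 → 16 → 61 → 64 → 58 → … (one orbit).
Cycle lengths of π_91 on ℤ/93ℤ: [10, 10, 10, 10, 10, 10, 10, 10, 10, 1, 1, 1]; 12 cycles in total.
n − c = 93 − 12 = 81; sign = (−1)^81 = -1.
Zolotarev: (91|93) = -1, matching the cycle-count sign.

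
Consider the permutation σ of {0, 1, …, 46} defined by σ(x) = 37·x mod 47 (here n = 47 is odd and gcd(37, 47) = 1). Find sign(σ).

+1

Orbit of 16 under x↦37x: [16, 28, 2, 27, 12, 21, 25]… (length divides ord_47(37)).
The orbit structure of x ↦ 37x mod 47: 3 orbits of sizes [23, 23, 1].
With 3 cycles on 47 points, sign = (−1)^{47−3} = +1.
The Jacobi symbol (37|47) = +1 (Zolotarev) agrees.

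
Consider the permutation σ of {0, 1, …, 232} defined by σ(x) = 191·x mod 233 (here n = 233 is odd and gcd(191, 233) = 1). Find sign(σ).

-1

Start at x=134: 134 → 197 → 114 → 105 → 17 → 218 → 164 → … (one orbit).
2 cycles of lengths [232, 1].
2 cycles on 233: each ℓ→(−1)^(ℓ−1), product (−1)^231 = -1.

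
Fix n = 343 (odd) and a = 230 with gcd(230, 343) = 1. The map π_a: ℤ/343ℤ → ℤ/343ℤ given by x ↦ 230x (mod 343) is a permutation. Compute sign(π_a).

Trace 69: π^k(69) = [69, 92, 237, 316, 307, 295, 279] for k=0..6.
The orbit structure of x ↦ 230x mod 343: 10 orbits of sizes [98, 98, 98, 14, 14, 14, 2, 2, 2, 1].
sign(π) = (−1)^{n − #cycles} = (−1)^{343−10} = (−1)^333 = -1.

-1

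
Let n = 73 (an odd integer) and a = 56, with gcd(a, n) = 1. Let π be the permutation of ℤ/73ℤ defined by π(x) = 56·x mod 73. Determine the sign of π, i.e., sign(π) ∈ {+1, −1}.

-1

Start at x=24: 24 → 30 → 1 → 56 → 70 → 51 → 9 → … (one orbit).
The orbit structure of x ↦ 56x mod 73: 4 orbits of sizes [24, 24, 24, 1].
4 cycles on 73: each ℓ→(−1)^(ℓ−1), product (−1)^69 = -1.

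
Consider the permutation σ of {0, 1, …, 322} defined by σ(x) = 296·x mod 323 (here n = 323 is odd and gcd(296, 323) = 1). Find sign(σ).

-1

Orbit of 115 under x↦296x: [115, 125, 178, 39, 239, 7, 134]… (length divides ord_323(296)).
Decompose π into cycles: lengths [48, 48, 48, 48, 48, 48, 16, 3, 3, 3, 3, 3, 3, 1] (14 cycles, including the fixed point 0).
n − c = 323 − 14 = 309; sign = (−1)^309 = -1.
The Jacobi symbol (296|323) = -1 (Zolotarev) agrees.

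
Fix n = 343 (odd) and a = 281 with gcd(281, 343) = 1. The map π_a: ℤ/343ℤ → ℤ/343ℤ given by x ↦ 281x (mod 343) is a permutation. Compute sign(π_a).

Trace 197: π^k(197) = [197, 134, 267, 253, 92, 127, 15] for k=0..6.
Decompose π into cycles: lengths [49, 49, 49, 49, 49, 49, 7, 7, 7, 7, 7, 7, 1, 1, 1, 1, 1, 1, 1] (19 cycles, including the fixed point 0).
Σ(ℓ_i−1) = 343−19 = 324; sign = (−1)^324 = +1.

+1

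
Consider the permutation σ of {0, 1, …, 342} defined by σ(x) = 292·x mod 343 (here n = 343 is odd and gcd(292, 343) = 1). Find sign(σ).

-1

Orbit of 170 under x↦292x: [170, 248, 43, 208, 25, 97, 198]… (length divides ord_343(292)).
4 cycles of lengths [294, 42, 6, 1].
Σ(ℓ_i−1) = 343−4 = 339; sign = (−1)^339 = -1.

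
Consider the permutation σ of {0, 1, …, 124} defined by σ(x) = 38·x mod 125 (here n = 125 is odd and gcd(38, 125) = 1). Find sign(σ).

-1

Orbit of 118 under x↦38x: [118, 109, 17, 21, 48, 74, 62]… (length divides ord_125(38)).
The orbit structure of x ↦ 38x mod 125: 4 orbits of sizes [100, 20, 4, 1].
n − c = 125 − 4 = 121; sign = (−1)^121 = -1.
Check: (38/125) = -1 by Zolotarev.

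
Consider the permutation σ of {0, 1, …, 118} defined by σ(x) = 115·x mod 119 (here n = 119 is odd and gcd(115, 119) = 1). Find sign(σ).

-1

Orbit of 18 under x↦115x: [18, 47, 50, 38, 86, 13, 67]… (length divides ord_119(115)).
The orbit structure of x ↦ 115x mod 119: 14 orbits of sizes [12, 12, 12, 12, 12, 12, 12, 12, 6, 4, 4, 4, 4, 1].
n − c = 119 − 14 = 105; sign = (−1)^105 = -1.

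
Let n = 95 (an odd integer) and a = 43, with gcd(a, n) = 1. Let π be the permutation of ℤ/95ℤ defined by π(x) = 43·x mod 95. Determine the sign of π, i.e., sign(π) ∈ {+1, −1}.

Orbit of 6 under x↦43x: [6, 68, 74, 47, 26, 73, 4]… (length divides ord_95(43)).
Cycle type of π: 36×2 + 9×2 + 4 + 1; total 6 cycles.
sign(π) = (−1)^{n − #cycles} = (−1)^{95−6} = (−1)^89 = -1.

-1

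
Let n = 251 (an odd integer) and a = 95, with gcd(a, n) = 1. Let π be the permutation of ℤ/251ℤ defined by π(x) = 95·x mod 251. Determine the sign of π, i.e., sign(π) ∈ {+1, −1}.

-1

Trace 59: π^k(59) = [59, 83, 104, 91, 111, 3, 34] for k=0..6.
Cycle type of π: 250 + 1; total 2 cycles.
Σ(ℓ_i−1) = 251−2 = 249; sign = (−1)^249 = -1.
(95|251)_J = -1 (Zolotarev's lemma cross-check).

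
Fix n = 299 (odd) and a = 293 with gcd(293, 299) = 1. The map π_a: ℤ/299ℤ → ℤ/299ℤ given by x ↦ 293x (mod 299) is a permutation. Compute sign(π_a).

Orbit of 165 under x↦293x: [165, 206, 259, 240, 55, 268, 186]… (length divides ord_299(293)).
Cycle lengths of π_293 on ℤ/299ℤ: [132, 132, 22, 12, 1]; 5 cycles in total.
Σ(ℓ_i−1) = 299−5 = 294; sign = (−1)^294 = +1.
Zolotarev: (293|299) = +1, matching the cycle-count sign.

+1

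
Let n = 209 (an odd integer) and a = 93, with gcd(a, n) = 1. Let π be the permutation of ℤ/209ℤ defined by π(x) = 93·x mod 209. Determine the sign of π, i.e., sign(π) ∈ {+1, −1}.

Trace 119: π^k(119) = [119, 199, 115, 36, 4, 163, 111] for k=0..6.
Cycle type of π: 45×4 + 9×2 + 5×2 + 1; total 9 cycles.
9 cycles on 209: each ℓ→(−1)^(ℓ−1), product (−1)^200 = +1.
The Jacobi symbol (93|209) = +1 (Zolotarev) agrees.

+1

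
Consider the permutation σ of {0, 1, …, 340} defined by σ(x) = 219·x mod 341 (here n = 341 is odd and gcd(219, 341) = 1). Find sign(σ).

-1

Trace 32: π^k(32) = [32, 188, 252, 287, 109, 1, 219] for k=0..6.
Decompose π into cycles: lengths [10, 10, 10, 10, 10, 10, 10, 10, 10, 10, 10, 10, 10, 10, 10, 10, 10, 10, 10, 10, 10, 10, 10, 10, 10, 10, 10, 10, 10, 10, 5, 5, 5, 5, 5, 5, 2, 2, 2, 2, 2, 1] (42 cycles, including the fixed point 0).
n − c = 341 − 42 = 299; sign = (−1)^299 = -1.
The Jacobi symbol (219|341) = -1 (Zolotarev) agrees.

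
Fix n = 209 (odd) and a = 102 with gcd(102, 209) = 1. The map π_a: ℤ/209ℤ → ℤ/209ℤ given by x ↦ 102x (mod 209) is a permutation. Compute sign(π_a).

+1

Trace 115: π^k(115) = [115, 26, 144, 58, 64, 49, 191] for k=0..6.
Decompose π into cycles: lengths [15, 15, 15, 15, 15, 15, 15, 15, 15, 15, 15, 15, 5, 5, 3, 3, 3, 3, 3, 3, 1] (21 cycles, including the fixed point 0).
Σ(ℓ_i−1) = 209−21 = 188; sign = (−1)^188 = +1.
Via Zolotarev, sign(π_{102}) = (102|209) = +1.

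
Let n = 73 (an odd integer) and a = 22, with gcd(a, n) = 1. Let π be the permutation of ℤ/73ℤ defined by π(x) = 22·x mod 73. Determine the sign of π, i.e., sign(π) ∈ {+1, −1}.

-1

Trace 27: π^k(27) = [27, 10, 1, 22, 46, 63, 72] for k=0..6.
Cycle type of π: 8×9 + 1; total 10 cycles.
With 10 cycles on 73 points, sign = (−1)^{73−10} = -1.
Zolotarev: (22|73) = -1, matching the cycle-count sign.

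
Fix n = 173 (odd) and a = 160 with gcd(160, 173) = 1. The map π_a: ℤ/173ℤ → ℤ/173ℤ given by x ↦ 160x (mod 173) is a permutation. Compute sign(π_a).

+1

Orbit of 142 under x↦160x: [142, 57, 124, 118, 23, 47, 81]… (length divides ord_173(160)).
The orbit structure of x ↦ 160x mod 173: 5 orbits of sizes [43, 43, 43, 43, 1].
5 cycles on 173: each ℓ→(−1)^(ℓ−1), product (−1)^168 = +1.
Via Zolotarev, sign(π_{160}) = (160|173) = +1.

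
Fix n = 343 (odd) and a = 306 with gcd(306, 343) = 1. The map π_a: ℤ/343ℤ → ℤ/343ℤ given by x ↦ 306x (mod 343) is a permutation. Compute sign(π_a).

Trace 127: π^k(127) = [127, 103, 305, 34, 114, 241, 1] for k=0..6.
Cycle lengths of π_306 on ℤ/343ℤ: [294, 42, 6, 1]; 4 cycles in total.
With 4 cycles on 343 points, sign = (−1)^{343−4} = -1.

-1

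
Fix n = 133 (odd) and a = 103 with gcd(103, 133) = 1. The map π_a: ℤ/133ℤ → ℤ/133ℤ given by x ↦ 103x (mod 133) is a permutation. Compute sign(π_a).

+1

Start at x=1: 1 → 103 → 102 → 132 → 30 → 31 → 1 (one orbit).
Decompose π into cycles: lengths [6, 6, 6, 6, 6, 6, 6, 6, 6, 6, 6, 6, 6, 6, 6, 6, 6, 6, 6, 6, 6, 6, 1] (23 cycles, including the fixed point 0).
n − c = 133 − 23 = 110; sign = (−1)^110 = +1.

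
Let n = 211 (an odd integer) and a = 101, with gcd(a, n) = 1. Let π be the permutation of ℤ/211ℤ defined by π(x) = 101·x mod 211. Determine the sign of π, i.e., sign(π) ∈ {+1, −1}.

+1

Orbit of 144 under x↦101x: [144, 196, 173, 171, 180, 34, 58]… (length divides ord_211(101)).
π_101 has 11 disjoint cycles with lengths [21, 21, 21, 21, 21, 21, 21, 21, 21, 21, 1] on {0,…,210}.
211 − 11 = 200 transpositions; sign(π) = (−1)^200 = +1.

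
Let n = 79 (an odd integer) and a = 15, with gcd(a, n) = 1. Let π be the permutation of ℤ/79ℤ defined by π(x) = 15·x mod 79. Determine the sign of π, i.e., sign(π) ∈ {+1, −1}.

-1

Orbit of 61 under x↦15x: [61, 46, 58, 1, 15, 67, 57]… (length divides ord_79(15)).
π_15 has 4 disjoint cycles with lengths [26, 26, 26, 1] on {0,…,78}.
Σ(ℓ_i−1) = 79−4 = 75; sign = (−1)^75 = -1.
The Jacobi symbol (15|79) = -1 (Zolotarev) agrees.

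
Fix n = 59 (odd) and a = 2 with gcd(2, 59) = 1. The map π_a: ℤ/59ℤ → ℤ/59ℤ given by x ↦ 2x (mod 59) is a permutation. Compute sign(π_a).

Trace 15: π^k(15) = [15, 30, 1, 2, 4, 8, 16] for k=0..6.
The orbit structure of x ↦ 2x mod 59: 2 orbits of sizes [58, 1].
With 2 cycles on 59 points, sign = (−1)^{59−2} = -1.
Via Zolotarev, sign(π_{2}) = (2|59) = -1.

-1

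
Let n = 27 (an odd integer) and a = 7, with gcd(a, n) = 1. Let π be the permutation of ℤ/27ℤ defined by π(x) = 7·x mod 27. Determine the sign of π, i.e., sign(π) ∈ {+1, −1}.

+1

Orbit of 19 under x↦7x: [19, 25, 13, 10, 16, 4, 1]… (length divides ord_27(7)).
Cycle lengths of π_7 on ℤ/27ℤ: [9, 9, 3, 3, 1, 1, 1]; 7 cycles in total.
27 − 7 = 20 transpositions; sign(π) = (−1)^20 = +1.
Check: (7/27) = +1 by Zolotarev.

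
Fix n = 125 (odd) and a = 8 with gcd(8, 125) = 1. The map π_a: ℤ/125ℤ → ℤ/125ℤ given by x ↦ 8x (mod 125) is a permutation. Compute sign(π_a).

Trace 122: π^k(122) = [122, 101, 58, 89, 87, 71, 68] for k=0..6.
4 cycles of lengths [100, 20, 4, 1].
n − c = 125 − 4 = 121; sign = (−1)^121 = -1.

-1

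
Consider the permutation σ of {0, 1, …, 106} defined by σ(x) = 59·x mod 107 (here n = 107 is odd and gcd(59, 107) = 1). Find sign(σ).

Orbit of 90 under x↦59x: [90, 67, 101, 74, 86, 45, 87]… (length divides ord_107(59)).
2 cycles of lengths [106, 1].
n − c = 107 − 2 = 105; sign = (−1)^105 = -1.

-1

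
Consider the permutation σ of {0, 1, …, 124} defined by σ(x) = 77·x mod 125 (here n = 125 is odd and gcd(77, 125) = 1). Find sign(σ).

-1

Orbit of 6 under x↦77x: [6, 87, 74, 73, 121, 67, 34]… (length divides ord_125(77)).
The orbit structure of x ↦ 77x mod 125: 4 orbits of sizes [100, 20, 4, 1].
Σ(ℓ_i−1) = 125−4 = 121; sign = (−1)^121 = -1.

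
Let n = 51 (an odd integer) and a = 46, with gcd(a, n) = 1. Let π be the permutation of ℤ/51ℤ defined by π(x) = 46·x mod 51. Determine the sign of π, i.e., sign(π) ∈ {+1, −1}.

Start at x=28: 28 → 13 → 37 → 19 → 7 → 16 → 22 → … (one orbit).
Cycle type of π: 16×3 + 1×3; total 6 cycles.
With 6 cycles on 51 points, sign = (−1)^{51−6} = -1.
(46|51)_J = -1 (Zolotarev's lemma cross-check).

-1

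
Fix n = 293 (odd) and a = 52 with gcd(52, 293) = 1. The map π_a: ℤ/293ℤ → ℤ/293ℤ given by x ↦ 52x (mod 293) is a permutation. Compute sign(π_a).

-1

Trace 111: π^k(111) = [111, 205, 112, 257, 179, 225, 273] for k=0..6.
Cycle type of π: 292 + 1; total 2 cycles.
n − c = 293 − 2 = 291; sign = (−1)^291 = -1.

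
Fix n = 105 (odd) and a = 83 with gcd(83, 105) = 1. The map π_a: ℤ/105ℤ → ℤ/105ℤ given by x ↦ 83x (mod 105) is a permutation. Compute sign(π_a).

-1

Start at x=1: 1 → 83 → 64 → 62 → 1 (one orbit).
π_83 has 32 disjoint cycles with lengths [4, 4, 4, 4, 4, 4, 4, 4, 4, 4, 4, 4, 4, 4, 4, 4, 4, 4, 4, 4, 4, 2, 2, 2, 2, 2, 2, 2, 2, 2, 2, 1] on {0,…,104}.
With 32 cycles on 105 points, sign = (−1)^{105−32} = -1.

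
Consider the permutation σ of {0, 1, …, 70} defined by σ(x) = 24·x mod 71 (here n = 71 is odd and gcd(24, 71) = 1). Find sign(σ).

Trace 40: π^k(40) = [40, 37, 36, 12, 4, 25, 32] for k=0..6.
Decompose π into cycles: lengths [35, 35, 1] (3 cycles, including the fixed point 0).
sign(π) = (−1)^{n − #cycles} = (−1)^{71−3} = (−1)^68 = +1.
Zolotarev: (24|71) = +1, matching the cycle-count sign.

+1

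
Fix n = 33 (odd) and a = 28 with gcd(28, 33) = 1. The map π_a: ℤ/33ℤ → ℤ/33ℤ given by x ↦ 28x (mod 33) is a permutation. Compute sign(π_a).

Trace 1: π^k(1) = [1, 28, 25, 7, 31, 10, 16] for k=0..6.
6 cycles of lengths [10, 10, 10, 1, 1, 1].
n − c = 33 − 6 = 27; sign = (−1)^27 = -1.

-1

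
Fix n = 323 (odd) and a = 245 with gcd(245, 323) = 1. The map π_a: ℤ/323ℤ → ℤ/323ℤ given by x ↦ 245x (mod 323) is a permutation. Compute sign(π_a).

-1

Orbit of 36 under x↦245x: [36, 99, 30, 244, 25, 311, 290]… (length divides ord_323(245)).
The orbit structure of x ↦ 245x mod 323: 6 orbits of sizes [144, 144, 16, 9, 9, 1].
sign(π) = (−1)^{n − #cycles} = (−1)^{323−6} = (−1)^317 = -1.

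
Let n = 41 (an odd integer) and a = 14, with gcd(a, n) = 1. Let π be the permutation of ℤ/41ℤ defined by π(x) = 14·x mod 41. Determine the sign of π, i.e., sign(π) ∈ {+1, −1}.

-1

Orbit of 14 under x↦14x: [14, 32, 38, 40, 27, 9, 3]… (length divides ord_41(14)).
Cycle type of π: 8×5 + 1; total 6 cycles.
Σ(ℓ_i−1) = 41−6 = 35; sign = (−1)^35 = -1.
Via Zolotarev, sign(π_{14}) = (14|41) = -1.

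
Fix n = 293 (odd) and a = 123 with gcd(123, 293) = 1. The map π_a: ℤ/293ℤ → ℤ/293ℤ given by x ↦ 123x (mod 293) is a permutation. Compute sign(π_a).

Start at x=196: 196 → 82 → 124 → 16 → 210 → 46 → 91 → … (one orbit).
Cycle lengths of π_123 on ℤ/293ℤ: [73, 73, 73, 73, 1]; 5 cycles in total.
n − c = 293 − 5 = 288; sign = (−1)^288 = +1.
Via Zolotarev, sign(π_{123}) = (123|293) = +1.

+1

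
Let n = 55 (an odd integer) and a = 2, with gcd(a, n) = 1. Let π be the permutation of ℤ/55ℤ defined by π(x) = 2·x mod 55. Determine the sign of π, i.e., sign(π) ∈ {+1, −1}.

Orbit of 31 under x↦2x: [31, 7, 14, 28, 1, 2, 4]… (length divides ord_55(2)).
5 cycles of lengths [20, 20, 10, 4, 1].
55 − 5 = 50 transpositions; sign(π) = (−1)^50 = +1.
Via Zolotarev, sign(π_{2}) = (2|55) = +1.

+1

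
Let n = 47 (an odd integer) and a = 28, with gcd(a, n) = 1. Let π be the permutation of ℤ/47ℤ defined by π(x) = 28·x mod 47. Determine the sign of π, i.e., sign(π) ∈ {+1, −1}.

Orbit of 3 under x↦28x: [3, 37, 2, 9, 17, 6, 27]… (length divides ord_47(28)).
π_28 has 3 disjoint cycles with lengths [23, 23, 1] on {0,…,46}.
n − c = 47 − 3 = 44; sign = (−1)^44 = +1.

+1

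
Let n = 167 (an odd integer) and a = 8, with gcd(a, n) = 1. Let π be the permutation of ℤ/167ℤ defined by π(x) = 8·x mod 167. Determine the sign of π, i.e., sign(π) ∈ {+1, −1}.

+1

Start at x=61: 61 → 154 → 63 → 3 → 24 → 25 → 33 → … (one orbit).
3 cycles of lengths [83, 83, 1].
sign(π) = (−1)^{n − #cycles} = (−1)^{167−3} = (−1)^164 = +1.
Check: (8/167) = +1 by Zolotarev.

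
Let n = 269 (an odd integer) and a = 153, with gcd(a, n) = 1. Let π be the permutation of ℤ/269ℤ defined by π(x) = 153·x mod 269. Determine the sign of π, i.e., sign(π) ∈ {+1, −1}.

Trace 118: π^k(118) = [118, 31, 170, 186, 213, 40, 202] for k=0..6.
Decompose π into cycles: lengths [268, 1] (2 cycles, including the fixed point 0).
With 2 cycles on 269 points, sign = (−1)^{269−2} = -1.

-1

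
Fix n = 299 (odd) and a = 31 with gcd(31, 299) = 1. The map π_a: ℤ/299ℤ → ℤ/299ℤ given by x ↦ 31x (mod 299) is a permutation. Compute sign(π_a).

-1

Orbit of 144 under x↦31x: [144, 278, 246, 151, 196, 96, 285]… (length divides ord_299(31)).
Cycle lengths of π_31 on ℤ/299ℤ: [44, 44, 44, 44, 44, 44, 11, 11, 4, 4, 4, 1]; 12 cycles in total.
12 cycles on 299: each ℓ→(−1)^(ℓ−1), product (−1)^287 = -1.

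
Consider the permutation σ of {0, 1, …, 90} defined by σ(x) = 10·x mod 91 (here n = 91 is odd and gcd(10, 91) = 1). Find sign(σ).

-1

Start at x=1: 1 → 10 → 9 → 90 → 81 → 82 → 1 (one orbit).
Decompose π into cycles: lengths [6, 6, 6, 6, 6, 6, 6, 6, 6, 6, 6, 6, 6, 6, 6, 1] (16 cycles, including the fixed point 0).
sign(π) = (−1)^{n − #cycles} = (−1)^{91−16} = (−1)^75 = -1.
The Jacobi symbol (10|91) = -1 (Zolotarev) agrees.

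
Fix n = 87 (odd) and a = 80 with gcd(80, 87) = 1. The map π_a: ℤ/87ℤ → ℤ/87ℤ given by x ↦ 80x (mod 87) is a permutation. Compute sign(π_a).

Orbit of 38 under x↦80x: [38, 82, 35, 16, 62, 1, 80]… (length divides ord_87(80)).
Decompose π into cycles: lengths [14, 14, 14, 14, 14, 14, 2, 1] (8 cycles, including the fixed point 0).
sign(π) = (−1)^{n − #cycles} = (−1)^{87−8} = (−1)^79 = -1.
The Jacobi symbol (80|87) = -1 (Zolotarev) agrees.

-1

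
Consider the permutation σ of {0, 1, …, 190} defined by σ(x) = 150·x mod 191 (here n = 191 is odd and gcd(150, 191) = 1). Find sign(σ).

Start at x=25: 25 → 121 → 5 → 177 → 1 → 150 → 153 → … (one orbit).
Decompose π into cycles: lengths [19, 19, 19, 19, 19, 19, 19, 19, 19, 19, 1] (11 cycles, including the fixed point 0).
191 − 11 = 180 transpositions; sign(π) = (−1)^180 = +1.

+1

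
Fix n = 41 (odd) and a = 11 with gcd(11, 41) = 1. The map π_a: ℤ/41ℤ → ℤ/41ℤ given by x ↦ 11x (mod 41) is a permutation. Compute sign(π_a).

Start at x=37: 37 → 38 → 8 → 6 → 25 → 29 → 32 → … (one orbit).
Cycle type of π: 40 + 1; total 2 cycles.
41 − 2 = 39 transpositions; sign(π) = (−1)^39 = -1.
Check: (11/41) = -1 by Zolotarev.

-1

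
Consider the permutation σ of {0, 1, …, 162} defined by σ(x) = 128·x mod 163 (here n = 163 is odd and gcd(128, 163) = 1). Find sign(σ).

Start at x=14: 14 → 162 → 35 → 79 → 6 → 116 → 15 → … (one orbit).
Cycle type of π: 162 + 1; total 2 cycles.
163 − 2 = 161 transpositions; sign(π) = (−1)^161 = -1.
Check: (128/163) = -1 by Zolotarev.

-1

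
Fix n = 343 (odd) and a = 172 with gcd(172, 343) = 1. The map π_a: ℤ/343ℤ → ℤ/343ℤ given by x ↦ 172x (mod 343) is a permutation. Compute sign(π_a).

Start at x=204: 204 → 102 → 51 → 197 → 270 → 135 → 239 → … (one orbit).
Cycle type of π: 147×2 + 21×2 + 3×2 + 1; total 7 cycles.
343 − 7 = 336 transpositions; sign(π) = (−1)^336 = +1.

+1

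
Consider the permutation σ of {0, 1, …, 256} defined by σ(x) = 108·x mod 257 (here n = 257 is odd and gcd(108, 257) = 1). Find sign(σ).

-1

Orbit of 247 under x↦108x: [247, 205, 38, 249, 164, 236, 45]… (length divides ord_257(108)).
Decompose π into cycles: lengths [256, 1] (2 cycles, including the fixed point 0).
257 − 2 = 255 transpositions; sign(π) = (−1)^255 = -1.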